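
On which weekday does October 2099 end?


October 2099 has 31 days
Anchor: Jan 1, 2099. With p = 2099 - 1 = 2098: (p + p//4 - p//100 + p//400) mod 7 = (2098 + 524 - 20 + 5) mod 7 = 2607 mod 7 = 3 -> Thursday (Mon=0 ... Sun=6)
Days before October (Jan-Sep): 273; October 1 index = (3 + 273) mod 7 = 3 -> Thursday
Last day offset: 31 - 1 = 30 days
Weekday index = (3 + 30) mod 7 = 5

Saturday, October 31


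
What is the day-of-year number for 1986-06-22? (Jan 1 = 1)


Date: June 22, 1986
Days in months 1 through 5: 151
Plus 22 days in June

Day of year: 173


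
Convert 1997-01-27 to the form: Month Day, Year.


ISO 1997-01-27 parses as year=1997, month=01, day=27
Month 1 -> January

January 27, 1997


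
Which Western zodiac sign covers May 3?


Date: May 3
Conventional tropical zodiac dates: Taurus from April 20 onward; Gemini starts May 21
May 3 falls within the Taurus range

Taurus


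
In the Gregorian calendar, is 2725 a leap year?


Gregorian leap year rule: divisible by 4, but not by 100, unless also by 400.
2725 is not divisible by 4 -> not a leap year

No


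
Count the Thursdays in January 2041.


January 2041 has 31 days
Anchor: Jan 1, 2041. With p = 2041 - 1 = 2040: (p + p//4 - p//100 + p//400) mod 7 = (2040 + 510 - 20 + 5) mod 7 = 2535 mod 7 = 1 -> Tuesday (Mon=0 ... Sun=6)
January 1 is the anchor itself -> Tuesday
First Thursday is January 3
Thursdays: 3, 10, 17, 24, 31

5 Thursdays


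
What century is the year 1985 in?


Century = (year - 1) // 100 + 1
= (1985 - 1) // 100 + 1
= 1984 // 100 + 1
= 19 + 1

20th century


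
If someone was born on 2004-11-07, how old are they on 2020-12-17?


Birth: 2004-11-07
Reference: 2020-12-17
Year difference: 2020 - 2004 = 16

16 years old


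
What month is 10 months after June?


June is month 6
6 + 10 = 16; wrap: 16 - 12 = 4

April


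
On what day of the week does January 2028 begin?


Target: January 1, 2028
Anchor: Jan 1, 2028. With p = 2028 - 1 = 2027: (p + p//4 - p//100 + p//400) mod 7 = (2027 + 506 - 20 + 5) mod 7 = 2518 mod 7 = 5 -> Saturday (Mon=0 ... Sun=6)
Offset from anchor: 0 days
Weekday index = (5 + 0) mod 7 = 5

Saturday


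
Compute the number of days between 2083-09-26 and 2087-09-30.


From 2083-09-26 to 2087-09-30
2083-09-26: days before September = 31 + 28 + 31 + 30 + 31 + 30 + 31 + 31 = 243 (2083 is not a leap year); day of year = 243 + 26 = 269
2087-09-30: days before September = 31 + 28 + 31 + 30 + 31 + 30 + 31 + 31 = 243 (2087 is not a leap year); day of year = 243 + 30 = 273
Rest of 2083: 365 - 269 = 96
Full years 2084 (366), 2085 (365), 2086 (365): 1096
Total = 96 + 1096 + 273 = 1465

1465 days


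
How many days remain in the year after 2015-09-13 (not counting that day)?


Day of year: 256 of 365
Remaining = 365 - 256

109 days


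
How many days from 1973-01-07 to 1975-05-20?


From 1973-01-07 to 1975-05-20
1973-01-07: day of year = 7
1975-05-20: days before May = 31 + 28 + 31 + 30 = 120 (1975 is not a leap year); day of year = 120 + 20 = 140
Rest of 1973: 365 - 7 = 358
Full years 1974 (365): 365
Total = 358 + 365 + 140 = 863

863 days


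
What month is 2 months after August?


August is month 8
8 + 2 = 10

October


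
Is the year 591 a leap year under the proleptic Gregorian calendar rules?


Gregorian leap year rule: divisible by 4, but not by 100, unless also by 400.
591 is not divisible by 4 -> not a leap year

No


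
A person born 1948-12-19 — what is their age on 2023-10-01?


Birth: 1948-12-19
Reference: 2023-10-01
Year difference: 2023 - 1948 = 75
Birthday not yet reached in 2023, subtract 1

74 years old


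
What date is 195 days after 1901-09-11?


Start: 1901-09-11, add 195 days
September 1901 has 30 days: 30 - 11 = 19 days to September 30 -> 176 left
October 1901 has 31 days -> 145 left
November 1901 has 30 days -> 115 left
December 1901 has 31 days -> 84 left
January 1902 has 31 days -> 53 left
February 1902 has 28 days -> 25 left
March 1902: 25 <= 31 -> lands on March 25

Result: 1902-03-25


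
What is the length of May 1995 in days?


May 1995

31 days


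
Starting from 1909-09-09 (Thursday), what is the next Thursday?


Current: Thursday
Target: Thursday
Days ahead: 7

Next Thursday: 1909-09-16


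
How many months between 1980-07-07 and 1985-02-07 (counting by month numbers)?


From July 1980 to February 1985
5 years * 12 = 60 months, minus 5 months = 55

55 months


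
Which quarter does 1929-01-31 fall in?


Month: January (month 1)
Q1: Jan-Mar, Q2: Apr-Jun, Q3: Jul-Sep, Q4: Oct-Dec

Q1


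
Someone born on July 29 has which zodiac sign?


Date: July 29
Conventional tropical zodiac dates: Leo from July 23 onward; Virgo starts August 23
July 29 falls within the Leo range

Leo


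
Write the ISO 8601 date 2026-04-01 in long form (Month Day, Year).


ISO 2026-04-01 parses as year=2026, month=04, day=01
Month 4 -> April

April 1, 2026


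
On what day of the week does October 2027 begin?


Target: October 1, 2027
Anchor: Jan 1, 2027. With p = 2027 - 1 = 2026: (p + p//4 - p//100 + p//400) mod 7 = (2026 + 506 - 20 + 5) mod 7 = 2517 mod 7 = 4 -> Friday (Mon=0 ... Sun=6)
Days before October (Jan-Sep): 273 days
Weekday index = (4 + 273) mod 7 = 4

Friday


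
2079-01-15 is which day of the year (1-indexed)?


Date: January 15, 2079
No months before January
Plus 15 days in January

Day of year: 15


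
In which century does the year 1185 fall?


Century = (year - 1) // 100 + 1
= (1185 - 1) // 100 + 1
= 1184 // 100 + 1
= 11 + 1

12th century


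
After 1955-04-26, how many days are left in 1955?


Day of year: 116 of 365
Remaining = 365 - 116

249 days


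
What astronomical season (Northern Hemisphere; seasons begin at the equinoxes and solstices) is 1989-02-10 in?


Date: February 10
Astronomical Winter (approx.; exact equinox/solstice day varies by year): December 21 to March 19
February 10 falls within the Winter window

Winter


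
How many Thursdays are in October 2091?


October 2091 has 31 days
Anchor: Jan 1, 2091. With p = 2091 - 1 = 2090: (p + p//4 - p//100 + p//400) mod 7 = (2090 + 522 - 20 + 5) mod 7 = 2597 mod 7 = 0 -> Monday (Mon=0 ... Sun=6)
Days before October (Jan-Sep): 273; October 1 index = (0 + 273) mod 7 = 0 -> Monday
First Thursday is October 4
Thursdays: 4, 11, 18, 25

4 Thursdays


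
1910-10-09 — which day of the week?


Date: October 9, 1910
Anchor: Jan 1, 1910. With p = 1910 - 1 = 1909: (p + p//4 - p//100 + p//400) mod 7 = (1909 + 477 - 19 + 4) mod 7 = 2371 mod 7 = 5 -> Saturday (Mon=0 ... Sun=6)
Days before October (Jan-Sep): 273; offset = 273 + 9 - 1 = 281
Weekday index = (5 + 281) mod 7 = 6

Day of the week: Sunday


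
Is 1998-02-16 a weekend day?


Anchor: Jan 1, 1998. With p = 1998 - 1 = 1997: (p + p//4 - p//100 + p//400) mod 7 = (1997 + 499 - 19 + 4) mod 7 = 2481 mod 7 = 3 -> Thursday (Mon=0 ... Sun=6)
Day of year: 47; offset = 46
Weekday index = (3 + 46) mod 7 = 0 -> Monday
Weekend days: Saturday, Sunday

No


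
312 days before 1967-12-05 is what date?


Start: 1967-12-05, subtract 312 days
Back 5 days from December 5 reaches November 30, 1967 -> 307 left
November 1967 has 30 days -> back to October 31, 1967 -> 277 left
October 1967 has 31 days -> back to September 30, 1967 -> 246 left
September 1967 has 30 days -> back to August 31, 1967 -> 216 left
August 1967 has 31 days -> back to July 31, 1967 -> 185 left
July 1967 has 31 days -> back to June 30, 1967 -> 154 left
June 1967 has 30 days -> back to May 31, 1967 -> 124 left
May 1967 has 31 days -> back to April 30, 1967 -> 93 left
April 1967 has 30 days -> back to March 31, 1967 -> 63 left
March 1967 has 31 days -> back to February 28, 1967 -> 32 left
February 1967 has 28 days -> back to January 31, 1967 -> 4 left
January 1967: 31 - 4 = 27 -> lands on January 27

Result: 1967-01-27


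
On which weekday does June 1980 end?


June 1980 has 30 days
Anchor: Jan 1, 1980. With p = 1980 - 1 = 1979: (p + p//4 - p//100 + p//400) mod 7 = (1979 + 494 - 19 + 4) mod 7 = 2458 mod 7 = 1 -> Tuesday (Mon=0 ... Sun=6)
Days before June (Jan-May): 152; June 1 index = (1 + 152) mod 7 = 6 -> Sunday
Last day offset: 30 - 1 = 29 days
Weekday index = (6 + 29) mod 7 = 0

Monday, June 30


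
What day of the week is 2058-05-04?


Date: May 4, 2058
Anchor: Jan 1, 2058. With p = 2058 - 1 = 2057: (p + p//4 - p//100 + p//400) mod 7 = (2057 + 514 - 20 + 5) mod 7 = 2556 mod 7 = 1 -> Tuesday (Mon=0 ... Sun=6)
Days before May (Jan-Apr): 120; offset = 120 + 4 - 1 = 123
Weekday index = (1 + 123) mod 7 = 5

Day of the week: Saturday


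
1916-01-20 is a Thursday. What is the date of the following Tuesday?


Current: Thursday
Target: Tuesday
Days ahead: 5

Next Tuesday: 1916-01-25


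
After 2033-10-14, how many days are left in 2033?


Day of year: 287 of 365
Remaining = 365 - 287

78 days


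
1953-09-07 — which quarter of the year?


Month: September (month 9)
Q1: Jan-Mar, Q2: Apr-Jun, Q3: Jul-Sep, Q4: Oct-Dec

Q3


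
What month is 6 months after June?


June is month 6
6 + 6 = 12

December


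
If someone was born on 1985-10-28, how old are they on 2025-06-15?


Birth: 1985-10-28
Reference: 2025-06-15
Year difference: 2025 - 1985 = 40
Birthday not yet reached in 2025, subtract 1

39 years old


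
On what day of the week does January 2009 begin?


Target: January 1, 2009
Anchor: Jan 1, 2009. With p = 2009 - 1 = 2008: (p + p//4 - p//100 + p//400) mod 7 = (2008 + 502 - 20 + 5) mod 7 = 2495 mod 7 = 3 -> Thursday (Mon=0 ... Sun=6)
Offset from anchor: 0 days
Weekday index = (3 + 0) mod 7 = 3

Thursday


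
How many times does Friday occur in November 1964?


November 1964 has 30 days
Anchor: Jan 1, 1964. With p = 1964 - 1 = 1963: (p + p//4 - p//100 + p//400) mod 7 = (1963 + 490 - 19 + 4) mod 7 = 2438 mod 7 = 2 -> Wednesday (Mon=0 ... Sun=6)
Days before November (Jan-Oct): 305; November 1 index = (2 + 305) mod 7 = 6 -> Sunday
First Friday is November 6
Fridays: 6, 13, 20, 27

4 Fridays


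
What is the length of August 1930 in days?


August 1930

31 days


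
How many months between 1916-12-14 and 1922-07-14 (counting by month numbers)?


From December 1916 to July 1922
6 years * 12 = 72 months, minus 5 months = 67

67 months


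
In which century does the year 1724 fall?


Century = (year - 1) // 100 + 1
= (1724 - 1) // 100 + 1
= 1723 // 100 + 1
= 17 + 1

18th century


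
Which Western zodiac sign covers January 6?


Date: January 6
Conventional tropical zodiac dates: Capricorn from December 22 onward; Aquarius starts January 20
January 6 falls within the Capricorn range

Capricorn


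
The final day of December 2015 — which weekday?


December 2015 has 31 days
Anchor: Jan 1, 2015. With p = 2015 - 1 = 2014: (p + p//4 - p//100 + p//400) mod 7 = (2014 + 503 - 20 + 5) mod 7 = 2502 mod 7 = 3 -> Thursday (Mon=0 ... Sun=6)
Days before December (Jan-Nov): 334; December 1 index = (3 + 334) mod 7 = 1 -> Tuesday
Last day offset: 31 - 1 = 30 days
Weekday index = (1 + 30) mod 7 = 3

Thursday, December 31


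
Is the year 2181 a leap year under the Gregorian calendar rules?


Gregorian leap year rule: divisible by 4, but not by 100, unless also by 400.
2181 is not divisible by 4 -> not a leap year

No


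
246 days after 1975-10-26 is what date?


Start: 1975-10-26, add 246 days
October 1975 has 31 days: 31 - 26 = 5 days to October 31 -> 241 left
November 1975 has 30 days -> 211 left
December 1975 has 31 days -> 180 left
January 1976 has 31 days -> 149 left
February 1976 has 29 days -> 120 left
March 1976 has 31 days -> 89 left
April 1976 has 30 days -> 59 left
May 1976 has 31 days -> 28 left
June 1976: 28 <= 30 -> lands on June 28

Result: 1976-06-28


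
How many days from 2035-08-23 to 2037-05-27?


From 2035-08-23 to 2037-05-27
2035-08-23: days before August = 31 + 28 + 31 + 30 + 31 + 30 + 31 = 212 (2035 is not a leap year); day of year = 212 + 23 = 235
2037-05-27: days before May = 31 + 28 + 31 + 30 = 120 (2037 is not a leap year); day of year = 120 + 27 = 147
Rest of 2035: 365 - 235 = 130
Full years 2036 (366): 366
Total = 130 + 366 + 147 = 643

643 days


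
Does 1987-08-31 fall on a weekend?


Anchor: Jan 1, 1987. With p = 1987 - 1 = 1986: (p + p//4 - p//100 + p//400) mod 7 = (1986 + 496 - 19 + 4) mod 7 = 2467 mod 7 = 3 -> Thursday (Mon=0 ... Sun=6)
Day of year: 243; offset = 242
Weekday index = (3 + 242) mod 7 = 0 -> Monday
Weekend days: Saturday, Sunday

No


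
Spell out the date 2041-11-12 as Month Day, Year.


ISO 2041-11-12 parses as year=2041, month=11, day=12
Month 11 -> November

November 12, 2041


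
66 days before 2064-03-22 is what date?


Start: 2064-03-22, subtract 66 days
Back 22 days from March 22 reaches February 29, 2064 -> 44 left
February 2064 has 29 days -> back to January 31, 2064 -> 15 left
January 2064: 31 - 15 = 16 -> lands on January 16

Result: 2064-01-16


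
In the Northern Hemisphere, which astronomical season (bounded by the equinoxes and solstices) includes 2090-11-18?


Date: November 18
Astronomical Autumn (approx.; exact equinox/solstice day varies by year): September 22 to December 20
November 18 falls within the Autumn window

Autumn


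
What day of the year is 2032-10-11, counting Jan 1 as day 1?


Date: October 11, 2032
Days in months 1 through 9: 274
Plus 11 days in October

Day of year: 285


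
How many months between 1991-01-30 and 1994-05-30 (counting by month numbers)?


From January 1991 to May 1994
3 years * 12 = 36 months, plus 4 months = 40

40 months


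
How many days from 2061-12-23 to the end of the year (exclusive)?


Day of year: 357 of 365
Remaining = 365 - 357

8 days


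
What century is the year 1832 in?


Century = (year - 1) // 100 + 1
= (1832 - 1) // 100 + 1
= 1831 // 100 + 1
= 18 + 1

19th century


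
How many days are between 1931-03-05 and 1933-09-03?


From 1931-03-05 to 1933-09-03
1931-03-05: days before March = 31 + 28 = 59 (1931 is not a leap year); day of year = 59 + 5 = 64
1933-09-03: days before September = 31 + 28 + 31 + 30 + 31 + 30 + 31 + 31 = 243 (1933 is not a leap year); day of year = 243 + 3 = 246
Rest of 1931: 365 - 64 = 301
Full years 1932 (366): 366
Total = 301 + 366 + 246 = 913

913 days


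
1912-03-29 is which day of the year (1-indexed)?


Date: March 29, 1912
Days in months 1 through 2: 60
Plus 29 days in March

Day of year: 89


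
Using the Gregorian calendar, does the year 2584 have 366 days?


Gregorian leap year rule: divisible by 4, but not by 100, unless also by 400.
2584 is divisible by 4 but not 100 -> leap year

Yes


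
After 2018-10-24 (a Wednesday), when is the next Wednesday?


Current: Wednesday
Target: Wednesday
Days ahead: 7

Next Wednesday: 2018-10-31


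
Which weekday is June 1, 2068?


Target: June 1, 2068
Anchor: Jan 1, 2068. With p = 2068 - 1 = 2067: (p + p//4 - p//100 + p//400) mod 7 = (2067 + 516 - 20 + 5) mod 7 = 2568 mod 7 = 6 -> Sunday (Mon=0 ... Sun=6)
Days before June (Jan-May): 152 days
Weekday index = (6 + 152) mod 7 = 4

Friday


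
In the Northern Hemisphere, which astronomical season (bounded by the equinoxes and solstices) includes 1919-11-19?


Date: November 19
Astronomical Autumn (approx.; exact equinox/solstice day varies by year): September 22 to December 20
November 19 falls within the Autumn window

Autumn


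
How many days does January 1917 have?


January 1917

31 days


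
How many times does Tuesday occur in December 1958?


December 1958 has 31 days
Anchor: Jan 1, 1958. With p = 1958 - 1 = 1957: (p + p//4 - p//100 + p//400) mod 7 = (1957 + 489 - 19 + 4) mod 7 = 2431 mod 7 = 2 -> Wednesday (Mon=0 ... Sun=6)
Days before December (Jan-Nov): 334; December 1 index = (2 + 334) mod 7 = 0 -> Monday
First Tuesday is December 2
Tuesdays: 2, 9, 16, 23, 30

5 Tuesdays


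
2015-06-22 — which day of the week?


Date: June 22, 2015
Anchor: Jan 1, 2015. With p = 2015 - 1 = 2014: (p + p//4 - p//100 + p//400) mod 7 = (2014 + 503 - 20 + 5) mod 7 = 2502 mod 7 = 3 -> Thursday (Mon=0 ... Sun=6)
Days before June (Jan-May): 151; offset = 151 + 22 - 1 = 172
Weekday index = (3 + 172) mod 7 = 0

Day of the week: Monday


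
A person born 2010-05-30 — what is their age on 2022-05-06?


Birth: 2010-05-30
Reference: 2022-05-06
Year difference: 2022 - 2010 = 12
Birthday not yet reached in 2022, subtract 1

11 years old


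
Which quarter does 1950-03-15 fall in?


Month: March (month 3)
Q1: Jan-Mar, Q2: Apr-Jun, Q3: Jul-Sep, Q4: Oct-Dec

Q1


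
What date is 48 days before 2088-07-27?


Start: 2088-07-27, subtract 48 days
Back 27 days from July 27 reaches June 30, 2088 -> 21 left
June 2088: 30 - 21 = 9 -> lands on June 9

Result: 2088-06-09


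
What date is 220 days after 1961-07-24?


Start: 1961-07-24, add 220 days
July 1961 has 31 days: 31 - 24 = 7 days to July 31 -> 213 left
August 1961 has 31 days -> 182 left
September 1961 has 30 days -> 152 left
October 1961 has 31 days -> 121 left
November 1961 has 30 days -> 91 left
December 1961 has 31 days -> 60 left
January 1962 has 31 days -> 29 left
February 1962 has 28 days -> 1 left
March 1962: 1 <= 31 -> lands on March 1

Result: 1962-03-01


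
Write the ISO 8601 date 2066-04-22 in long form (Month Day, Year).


ISO 2066-04-22 parses as year=2066, month=04, day=22
Month 4 -> April

April 22, 2066


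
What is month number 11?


Month 11 of 12

November


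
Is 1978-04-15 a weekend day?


Anchor: Jan 1, 1978. With p = 1978 - 1 = 1977: (p + p//4 - p//100 + p//400) mod 7 = (1977 + 494 - 19 + 4) mod 7 = 2456 mod 7 = 6 -> Sunday (Mon=0 ... Sun=6)
Day of year: 105; offset = 104
Weekday index = (6 + 104) mod 7 = 5 -> Saturday
Weekend days: Saturday, Sunday

Yes


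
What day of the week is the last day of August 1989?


August 1989 has 31 days
Anchor: Jan 1, 1989. With p = 1989 - 1 = 1988: (p + p//4 - p//100 + p//400) mod 7 = (1988 + 497 - 19 + 4) mod 7 = 2470 mod 7 = 6 -> Sunday (Mon=0 ... Sun=6)
Days before August (Jan-Jul): 212; August 1 index = (6 + 212) mod 7 = 1 -> Tuesday
Last day offset: 31 - 1 = 30 days
Weekday index = (1 + 30) mod 7 = 3

Thursday, August 31


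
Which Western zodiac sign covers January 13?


Date: January 13
Conventional tropical zodiac dates: Capricorn from December 22 onward; Aquarius starts January 20
January 13 falls within the Capricorn range

Capricorn


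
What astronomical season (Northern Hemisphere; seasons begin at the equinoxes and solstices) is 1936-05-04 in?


Date: May 4
Astronomical Spring (approx.; exact equinox/solstice day varies by year): March 20 to June 20
May 4 falls within the Spring window

Spring


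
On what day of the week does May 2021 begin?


Target: May 1, 2021
Anchor: Jan 1, 2021. With p = 2021 - 1 = 2020: (p + p//4 - p//100 + p//400) mod 7 = (2020 + 505 - 20 + 5) mod 7 = 2510 mod 7 = 4 -> Friday (Mon=0 ... Sun=6)
Days before May (Jan-Apr): 120 days
Weekday index = (4 + 120) mod 7 = 5

Saturday


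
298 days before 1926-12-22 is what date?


Start: 1926-12-22, subtract 298 days
Back 22 days from December 22 reaches November 30, 1926 -> 276 left
November 1926 has 30 days -> back to October 31, 1926 -> 246 left
October 1926 has 31 days -> back to September 30, 1926 -> 215 left
September 1926 has 30 days -> back to August 31, 1926 -> 185 left
August 1926 has 31 days -> back to July 31, 1926 -> 154 left
July 1926 has 31 days -> back to June 30, 1926 -> 123 left
June 1926 has 30 days -> back to May 31, 1926 -> 93 left
May 1926 has 31 days -> back to April 30, 1926 -> 62 left
April 1926 has 30 days -> back to March 31, 1926 -> 32 left
March 1926 has 31 days -> back to February 28, 1926 -> 1 left
February 1926: 28 - 1 = 27 -> lands on February 27

Result: 1926-02-27


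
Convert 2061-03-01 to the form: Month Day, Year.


ISO 2061-03-01 parses as year=2061, month=03, day=01
Month 3 -> March

March 1, 2061


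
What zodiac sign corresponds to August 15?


Date: August 15
Conventional tropical zodiac dates: Leo from July 23 onward; Virgo starts August 23
August 15 falls within the Leo range

Leo


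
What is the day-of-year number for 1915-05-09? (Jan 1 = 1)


Date: May 9, 1915
Days in months 1 through 4: 120
Plus 9 days in May

Day of year: 129


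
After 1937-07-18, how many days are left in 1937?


Day of year: 199 of 365
Remaining = 365 - 199

166 days


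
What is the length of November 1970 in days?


November 1970

30 days


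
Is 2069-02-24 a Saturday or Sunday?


Anchor: Jan 1, 2069. With p = 2069 - 1 = 2068: (p + p//4 - p//100 + p//400) mod 7 = (2068 + 517 - 20 + 5) mod 7 = 2570 mod 7 = 1 -> Tuesday (Mon=0 ... Sun=6)
Day of year: 55; offset = 54
Weekday index = (1 + 54) mod 7 = 6 -> Sunday
Weekend days: Saturday, Sunday

Yes


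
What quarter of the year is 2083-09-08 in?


Month: September (month 9)
Q1: Jan-Mar, Q2: Apr-Jun, Q3: Jul-Sep, Q4: Oct-Dec

Q3


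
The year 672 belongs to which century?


Century = (year - 1) // 100 + 1
= (672 - 1) // 100 + 1
= 671 // 100 + 1
= 6 + 1

7th century


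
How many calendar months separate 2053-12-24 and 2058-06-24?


From December 2053 to June 2058
5 years * 12 = 60 months, minus 6 months = 54

54 months


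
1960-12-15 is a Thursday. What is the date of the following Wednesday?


Current: Thursday
Target: Wednesday
Days ahead: 6

Next Wednesday: 1960-12-21


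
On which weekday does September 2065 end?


September 2065 has 30 days
Anchor: Jan 1, 2065. With p = 2065 - 1 = 2064: (p + p//4 - p//100 + p//400) mod 7 = (2064 + 516 - 20 + 5) mod 7 = 2565 mod 7 = 3 -> Thursday (Mon=0 ... Sun=6)
Days before September (Jan-Aug): 243; September 1 index = (3 + 243) mod 7 = 1 -> Tuesday
Last day offset: 30 - 1 = 29 days
Weekday index = (1 + 29) mod 7 = 2

Wednesday, September 30


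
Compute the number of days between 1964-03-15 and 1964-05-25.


From 1964-03-15 to 1964-05-25
1964-03-15: days before March = 31 + 29 = 60 (1964 is a leap year); day of year = 60 + 15 = 75
1964-05-25: days before May = 31 + 29 + 31 + 30 = 121 (1964 is a leap year); day of year = 121 + 25 = 146
Same year: 146 - 75 = 71

71 days


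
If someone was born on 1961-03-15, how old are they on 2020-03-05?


Birth: 1961-03-15
Reference: 2020-03-05
Year difference: 2020 - 1961 = 59
Birthday not yet reached in 2020, subtract 1

58 years old


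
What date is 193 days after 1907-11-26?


Start: 1907-11-26, add 193 days
November 1907 has 30 days: 30 - 26 = 4 days to November 30 -> 189 left
December 1907 has 31 days -> 158 left
January 1908 has 31 days -> 127 left
February 1908 has 29 days -> 98 left
March 1908 has 31 days -> 67 left
April 1908 has 30 days -> 37 left
May 1908 has 31 days -> 6 left
June 1908: 6 <= 30 -> lands on June 6

Result: 1908-06-06


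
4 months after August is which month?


August is month 8
8 + 4 = 12

December


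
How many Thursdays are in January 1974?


January 1974 has 31 days
Anchor: Jan 1, 1974. With p = 1974 - 1 = 1973: (p + p//4 - p//100 + p//400) mod 7 = (1973 + 493 - 19 + 4) mod 7 = 2451 mod 7 = 1 -> Tuesday (Mon=0 ... Sun=6)
January 1 is the anchor itself -> Tuesday
First Thursday is January 3
Thursdays: 3, 10, 17, 24, 31

5 Thursdays


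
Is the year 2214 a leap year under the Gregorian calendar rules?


Gregorian leap year rule: divisible by 4, but not by 100, unless also by 400.
2214 is not divisible by 4 -> not a leap year

No


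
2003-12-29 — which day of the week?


Date: December 29, 2003
Anchor: Jan 1, 2003. With p = 2003 - 1 = 2002: (p + p//4 - p//100 + p//400) mod 7 = (2002 + 500 - 20 + 5) mod 7 = 2487 mod 7 = 2 -> Wednesday (Mon=0 ... Sun=6)
Days before December (Jan-Nov): 334; offset = 334 + 29 - 1 = 362
Weekday index = (2 + 362) mod 7 = 0

Day of the week: Monday


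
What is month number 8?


Month 8 of 12

August


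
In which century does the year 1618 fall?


Century = (year - 1) // 100 + 1
= (1618 - 1) // 100 + 1
= 1617 // 100 + 1
= 16 + 1

17th century


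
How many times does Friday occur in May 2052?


May 2052 has 31 days
Anchor: Jan 1, 2052. With p = 2052 - 1 = 2051: (p + p//4 - p//100 + p//400) mod 7 = (2051 + 512 - 20 + 5) mod 7 = 2548 mod 7 = 0 -> Monday (Mon=0 ... Sun=6)
Days before May (Jan-Apr): 121; May 1 index = (0 + 121) mod 7 = 2 -> Wednesday
First Friday is May 3
Fridays: 3, 10, 17, 24, 31

5 Fridays


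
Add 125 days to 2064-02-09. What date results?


Start: 2064-02-09, add 125 days
February 2064 has 29 days: 29 - 9 = 20 days to February 29 -> 105 left
March 2064 has 31 days -> 74 left
April 2064 has 30 days -> 44 left
May 2064 has 31 days -> 13 left
June 2064: 13 <= 30 -> lands on June 13

Result: 2064-06-13


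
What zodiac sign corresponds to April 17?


Date: April 17
Conventional tropical zodiac dates: Aries from March 21 onward; Taurus starts April 20
April 17 falls within the Aries range

Aries


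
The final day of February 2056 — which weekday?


February 2056 has 29 days
Anchor: Jan 1, 2056. With p = 2056 - 1 = 2055: (p + p//4 - p//100 + p//400) mod 7 = (2055 + 513 - 20 + 5) mod 7 = 2553 mod 7 = 5 -> Saturday (Mon=0 ... Sun=6)
Days before February (Jan): 31; February 1 index = (5 + 31) mod 7 = 1 -> Tuesday
Last day offset: 29 - 1 = 28 days
Weekday index = (1 + 28) mod 7 = 1

Tuesday, February 29


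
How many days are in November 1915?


November 1915

30 days


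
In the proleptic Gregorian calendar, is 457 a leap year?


Gregorian leap year rule: divisible by 4, but not by 100, unless also by 400.
457 is not divisible by 4 -> not a leap year

No


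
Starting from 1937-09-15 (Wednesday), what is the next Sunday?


Current: Wednesday
Target: Sunday
Days ahead: 4

Next Sunday: 1937-09-19


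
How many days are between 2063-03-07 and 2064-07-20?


From 2063-03-07 to 2064-07-20
2063-03-07: days before March = 31 + 28 = 59 (2063 is not a leap year); day of year = 59 + 7 = 66
2064-07-20: days before July = 31 + 29 + 31 + 30 + 31 + 30 = 182 (2064 is a leap year); day of year = 182 + 20 = 202
Rest of 2063: 365 - 66 = 299
Total = 299 + 202 = 501

501 days


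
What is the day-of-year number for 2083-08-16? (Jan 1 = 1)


Date: August 16, 2083
Days in months 1 through 7: 212
Plus 16 days in August

Day of year: 228


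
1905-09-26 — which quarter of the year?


Month: September (month 9)
Q1: Jan-Mar, Q2: Apr-Jun, Q3: Jul-Sep, Q4: Oct-Dec

Q3


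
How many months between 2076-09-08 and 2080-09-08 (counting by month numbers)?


From September 2076 to September 2080
4 years * 12 = 48 months = 48

48 months


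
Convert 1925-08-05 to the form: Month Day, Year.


ISO 1925-08-05 parses as year=1925, month=08, day=05
Month 8 -> August

August 5, 1925


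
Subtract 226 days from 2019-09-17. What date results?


Start: 2019-09-17, subtract 226 days
Back 17 days from September 17 reaches August 31, 2019 -> 209 left
August 2019 has 31 days -> back to July 31, 2019 -> 178 left
July 2019 has 31 days -> back to June 30, 2019 -> 147 left
June 2019 has 30 days -> back to May 31, 2019 -> 117 left
May 2019 has 31 days -> back to April 30, 2019 -> 86 left
April 2019 has 30 days -> back to March 31, 2019 -> 56 left
March 2019 has 31 days -> back to February 28, 2019 -> 25 left
February 2019: 28 - 25 = 3 -> lands on February 3

Result: 2019-02-03


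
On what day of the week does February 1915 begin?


Target: February 1, 1915
Anchor: Jan 1, 1915. With p = 1915 - 1 = 1914: (p + p//4 - p//100 + p//400) mod 7 = (1914 + 478 - 19 + 4) mod 7 = 2377 mod 7 = 4 -> Friday (Mon=0 ... Sun=6)
Days before February (Jan): 31 days
Weekday index = (4 + 31) mod 7 = 0

Monday


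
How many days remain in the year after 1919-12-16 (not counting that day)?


Day of year: 350 of 365
Remaining = 365 - 350

15 days


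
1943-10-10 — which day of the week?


Date: October 10, 1943
Anchor: Jan 1, 1943. With p = 1943 - 1 = 1942: (p + p//4 - p//100 + p//400) mod 7 = (1942 + 485 - 19 + 4) mod 7 = 2412 mod 7 = 4 -> Friday (Mon=0 ... Sun=6)
Days before October (Jan-Sep): 273; offset = 273 + 10 - 1 = 282
Weekday index = (4 + 282) mod 7 = 6

Day of the week: Sunday


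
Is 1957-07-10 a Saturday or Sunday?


Anchor: Jan 1, 1957. With p = 1957 - 1 = 1956: (p + p//4 - p//100 + p//400) mod 7 = (1956 + 489 - 19 + 4) mod 7 = 2430 mod 7 = 1 -> Tuesday (Mon=0 ... Sun=6)
Day of year: 191; offset = 190
Weekday index = (1 + 190) mod 7 = 2 -> Wednesday
Weekend days: Saturday, Sunday

No


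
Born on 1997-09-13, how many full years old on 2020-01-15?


Birth: 1997-09-13
Reference: 2020-01-15
Year difference: 2020 - 1997 = 23
Birthday not yet reached in 2020, subtract 1

22 years old


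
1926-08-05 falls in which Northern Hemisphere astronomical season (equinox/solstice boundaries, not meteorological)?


Date: August 5
Astronomical Summer (approx.; exact equinox/solstice day varies by year): June 21 to September 21
August 5 falls within the Summer window

Summer


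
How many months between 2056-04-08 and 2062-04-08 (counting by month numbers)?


From April 2056 to April 2062
6 years * 12 = 72 months = 72

72 months


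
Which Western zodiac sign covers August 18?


Date: August 18
Conventional tropical zodiac dates: Leo from July 23 onward; Virgo starts August 23
August 18 falls within the Leo range

Leo


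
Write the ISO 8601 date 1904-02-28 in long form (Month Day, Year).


ISO 1904-02-28 parses as year=1904, month=02, day=28
Month 2 -> February

February 28, 1904


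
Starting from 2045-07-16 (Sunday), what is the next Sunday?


Current: Sunday
Target: Sunday
Days ahead: 7

Next Sunday: 2045-07-23


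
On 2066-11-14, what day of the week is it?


Date: November 14, 2066
Anchor: Jan 1, 2066. With p = 2066 - 1 = 2065: (p + p//4 - p//100 + p//400) mod 7 = (2065 + 516 - 20 + 5) mod 7 = 2566 mod 7 = 4 -> Friday (Mon=0 ... Sun=6)
Days before November (Jan-Oct): 304; offset = 304 + 14 - 1 = 317
Weekday index = (4 + 317) mod 7 = 6

Day of the week: Sunday


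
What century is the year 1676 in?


Century = (year - 1) // 100 + 1
= (1676 - 1) // 100 + 1
= 1675 // 100 + 1
= 16 + 1

17th century


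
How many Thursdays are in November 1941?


November 1941 has 30 days
Anchor: Jan 1, 1941. With p = 1941 - 1 = 1940: (p + p//4 - p//100 + p//400) mod 7 = (1940 + 485 - 19 + 4) mod 7 = 2410 mod 7 = 2 -> Wednesday (Mon=0 ... Sun=6)
Days before November (Jan-Oct): 304; November 1 index = (2 + 304) mod 7 = 5 -> Saturday
First Thursday is November 6
Thursdays: 6, 13, 20, 27

4 Thursdays


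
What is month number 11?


Month 11 of 12

November


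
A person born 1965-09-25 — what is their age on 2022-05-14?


Birth: 1965-09-25
Reference: 2022-05-14
Year difference: 2022 - 1965 = 57
Birthday not yet reached in 2022, subtract 1

56 years old


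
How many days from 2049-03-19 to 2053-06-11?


From 2049-03-19 to 2053-06-11
2049-03-19: days before March = 31 + 28 = 59 (2049 is not a leap year); day of year = 59 + 19 = 78
2053-06-11: days before June = 31 + 28 + 31 + 30 + 31 = 151 (2053 is not a leap year); day of year = 151 + 11 = 162
Rest of 2049: 365 - 78 = 287
Full years 2050 (365), 2051 (365), 2052 (366): 1096
Total = 287 + 1096 + 162 = 1545

1545 days


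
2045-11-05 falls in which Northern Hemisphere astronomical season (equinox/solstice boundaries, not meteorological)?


Date: November 5
Astronomical Autumn (approx.; exact equinox/solstice day varies by year): September 22 to December 20
November 5 falls within the Autumn window

Autumn


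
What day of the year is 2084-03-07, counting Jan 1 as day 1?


Date: March 7, 2084
Days in months 1 through 2: 60
Plus 7 days in March

Day of year: 67


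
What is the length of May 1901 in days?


May 1901

31 days


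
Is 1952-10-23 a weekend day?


Anchor: Jan 1, 1952. With p = 1952 - 1 = 1951: (p + p//4 - p//100 + p//400) mod 7 = (1951 + 487 - 19 + 4) mod 7 = 2423 mod 7 = 1 -> Tuesday (Mon=0 ... Sun=6)
Day of year: 297; offset = 296
Weekday index = (1 + 296) mod 7 = 3 -> Thursday
Weekend days: Saturday, Sunday

No


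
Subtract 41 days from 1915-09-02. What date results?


Start: 1915-09-02, subtract 41 days
Back 2 days from September 2 reaches August 31, 1915 -> 39 left
August 1915 has 31 days -> back to July 31, 1915 -> 8 left
July 1915: 31 - 8 = 23 -> lands on July 23

Result: 1915-07-23


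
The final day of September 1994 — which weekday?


September 1994 has 30 days
Anchor: Jan 1, 1994. With p = 1994 - 1 = 1993: (p + p//4 - p//100 + p//400) mod 7 = (1993 + 498 - 19 + 4) mod 7 = 2476 mod 7 = 5 -> Saturday (Mon=0 ... Sun=6)
Days before September (Jan-Aug): 243; September 1 index = (5 + 243) mod 7 = 3 -> Thursday
Last day offset: 30 - 1 = 29 days
Weekday index = (3 + 29) mod 7 = 4

Friday, September 30


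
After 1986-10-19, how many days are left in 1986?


Day of year: 292 of 365
Remaining = 365 - 292

73 days


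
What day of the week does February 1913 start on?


Target: February 1, 1913
Anchor: Jan 1, 1913. With p = 1913 - 1 = 1912: (p + p//4 - p//100 + p//400) mod 7 = (1912 + 478 - 19 + 4) mod 7 = 2375 mod 7 = 2 -> Wednesday (Mon=0 ... Sun=6)
Days before February (Jan): 31 days
Weekday index = (2 + 31) mod 7 = 5

Saturday


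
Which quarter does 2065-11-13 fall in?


Month: November (month 11)
Q1: Jan-Mar, Q2: Apr-Jun, Q3: Jul-Sep, Q4: Oct-Dec

Q4


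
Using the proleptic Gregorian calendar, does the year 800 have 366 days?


Gregorian leap year rule: divisible by 4, but not by 100, unless also by 400.
800 is divisible by 400 -> leap year

Yes


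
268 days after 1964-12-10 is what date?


Start: 1964-12-10, add 268 days
December 1964 has 31 days: 31 - 10 = 21 days to December 31 -> 247 left
January 1965 has 31 days -> 216 left
February 1965 has 28 days -> 188 left
March 1965 has 31 days -> 157 left
April 1965 has 30 days -> 127 left
May 1965 has 31 days -> 96 left
June 1965 has 30 days -> 66 left
July 1965 has 31 days -> 35 left
August 1965 has 31 days -> 4 left
September 1965: 4 <= 30 -> lands on September 4

Result: 1965-09-04


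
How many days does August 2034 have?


August 2034

31 days


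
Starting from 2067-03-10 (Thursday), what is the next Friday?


Current: Thursday
Target: Friday
Days ahead: 1

Next Friday: 2067-03-11


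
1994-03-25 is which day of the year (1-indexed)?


Date: March 25, 1994
Days in months 1 through 2: 59
Plus 25 days in March

Day of year: 84


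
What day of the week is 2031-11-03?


Date: November 3, 2031
Anchor: Jan 1, 2031. With p = 2031 - 1 = 2030: (p + p//4 - p//100 + p//400) mod 7 = (2030 + 507 - 20 + 5) mod 7 = 2522 mod 7 = 2 -> Wednesday (Mon=0 ... Sun=6)
Days before November (Jan-Oct): 304; offset = 304 + 3 - 1 = 306
Weekday index = (2 + 306) mod 7 = 0

Day of the week: Monday


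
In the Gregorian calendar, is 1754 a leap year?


Gregorian leap year rule: divisible by 4, but not by 100, unless also by 400.
1754 is not divisible by 4 -> not a leap year

No


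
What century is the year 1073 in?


Century = (year - 1) // 100 + 1
= (1073 - 1) // 100 + 1
= 1072 // 100 + 1
= 10 + 1

11th century


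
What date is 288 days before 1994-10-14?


Start: 1994-10-14, subtract 288 days
Back 14 days from October 14 reaches September 30, 1994 -> 274 left
September 1994 has 30 days -> back to August 31, 1994 -> 244 left
August 1994 has 31 days -> back to July 31, 1994 -> 213 left
July 1994 has 31 days -> back to June 30, 1994 -> 182 left
June 1994 has 30 days -> back to May 31, 1994 -> 152 left
May 1994 has 31 days -> back to April 30, 1994 -> 121 left
April 1994 has 30 days -> back to March 31, 1994 -> 91 left
March 1994 has 31 days -> back to February 28, 1994 -> 60 left
February 1994 has 28 days -> back to January 31, 1994 -> 32 left
January 1994 has 31 days -> back to December 31, 1993 -> 1 left
December 1993: 31 - 1 = 30 -> lands on December 30

Result: 1993-12-30


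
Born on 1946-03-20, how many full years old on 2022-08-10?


Birth: 1946-03-20
Reference: 2022-08-10
Year difference: 2022 - 1946 = 76

76 years old


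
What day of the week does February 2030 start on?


Target: February 1, 2030
Anchor: Jan 1, 2030. With p = 2030 - 1 = 2029: (p + p//4 - p//100 + p//400) mod 7 = (2029 + 507 - 20 + 5) mod 7 = 2521 mod 7 = 1 -> Tuesday (Mon=0 ... Sun=6)
Days before February (Jan): 31 days
Weekday index = (1 + 31) mod 7 = 4

Friday


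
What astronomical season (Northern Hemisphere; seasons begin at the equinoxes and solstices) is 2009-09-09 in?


Date: September 9
Astronomical Summer (approx.; exact equinox/solstice day varies by year): June 21 to September 21
September 9 falls within the Summer window

Summer


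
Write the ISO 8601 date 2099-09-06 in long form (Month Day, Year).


ISO 2099-09-06 parses as year=2099, month=09, day=06
Month 9 -> September

September 6, 2099


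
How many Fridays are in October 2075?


October 2075 has 31 days
Anchor: Jan 1, 2075. With p = 2075 - 1 = 2074: (p + p//4 - p//100 + p//400) mod 7 = (2074 + 518 - 20 + 5) mod 7 = 2577 mod 7 = 1 -> Tuesday (Mon=0 ... Sun=6)
Days before October (Jan-Sep): 273; October 1 index = (1 + 273) mod 7 = 1 -> Tuesday
First Friday is October 4
Fridays: 4, 11, 18, 25

4 Fridays


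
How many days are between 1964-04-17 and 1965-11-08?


From 1964-04-17 to 1965-11-08
1964-04-17: days before April = 31 + 29 + 31 = 91 (1964 is a leap year); day of year = 91 + 17 = 108
1965-11-08: days before November = 31 + 28 + 31 + 30 + 31 + 30 + 31 + 31 + 30 + 31 = 304 (1965 is not a leap year); day of year = 304 + 8 = 312
Rest of 1964: 366 - 108 = 258
Total = 258 + 312 = 570

570 days


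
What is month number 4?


Month 4 of 12

April


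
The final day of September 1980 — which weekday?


September 1980 has 30 days
Anchor: Jan 1, 1980. With p = 1980 - 1 = 1979: (p + p//4 - p//100 + p//400) mod 7 = (1979 + 494 - 19 + 4) mod 7 = 2458 mod 7 = 1 -> Tuesday (Mon=0 ... Sun=6)
Days before September (Jan-Aug): 244; September 1 index = (1 + 244) mod 7 = 0 -> Monday
Last day offset: 30 - 1 = 29 days
Weekday index = (0 + 29) mod 7 = 1

Tuesday, September 30


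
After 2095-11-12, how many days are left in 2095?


Day of year: 316 of 365
Remaining = 365 - 316

49 days


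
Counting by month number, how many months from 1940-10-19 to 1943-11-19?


From October 1940 to November 1943
3 years * 12 = 36 months, plus 1 month = 37

37 months


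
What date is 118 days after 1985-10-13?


Start: 1985-10-13, add 118 days
October 1985 has 31 days: 31 - 13 = 18 days to October 31 -> 100 left
November 1985 has 30 days -> 70 left
December 1985 has 31 days -> 39 left
January 1986 has 31 days -> 8 left
February 1986: 8 <= 28 -> lands on February 8

Result: 1986-02-08


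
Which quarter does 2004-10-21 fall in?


Month: October (month 10)
Q1: Jan-Mar, Q2: Apr-Jun, Q3: Jul-Sep, Q4: Oct-Dec

Q4


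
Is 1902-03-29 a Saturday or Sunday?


Anchor: Jan 1, 1902. With p = 1902 - 1 = 1901: (p + p//4 - p//100 + p//400) mod 7 = (1901 + 475 - 19 + 4) mod 7 = 2361 mod 7 = 2 -> Wednesday (Mon=0 ... Sun=6)
Day of year: 88; offset = 87
Weekday index = (2 + 87) mod 7 = 5 -> Saturday
Weekend days: Saturday, Sunday

Yes


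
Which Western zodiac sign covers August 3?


Date: August 3
Conventional tropical zodiac dates: Leo from July 23 onward; Virgo starts August 23
August 3 falls within the Leo range

Leo


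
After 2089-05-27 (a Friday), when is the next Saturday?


Current: Friday
Target: Saturday
Days ahead: 1

Next Saturday: 2089-05-28


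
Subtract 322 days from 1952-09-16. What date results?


Start: 1952-09-16, subtract 322 days
Back 16 days from September 16 reaches August 31, 1952 -> 306 left
August 1952 has 31 days -> back to July 31, 1952 -> 275 left
July 1952 has 31 days -> back to June 30, 1952 -> 244 left
June 1952 has 30 days -> back to May 31, 1952 -> 214 left
May 1952 has 31 days -> back to April 30, 1952 -> 183 left
April 1952 has 30 days -> back to March 31, 1952 -> 153 left
March 1952 has 31 days -> back to February 29, 1952 -> 122 left
February 1952 has 29 days -> back to January 31, 1952 -> 93 left
January 1952 has 31 days -> back to December 31, 1951 -> 62 left
December 1951 has 31 days -> back to November 30, 1951 -> 31 left
November 1951 has 30 days -> back to October 31, 1951 -> 1 left
October 1951: 31 - 1 = 30 -> lands on October 30

Result: 1951-10-30
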